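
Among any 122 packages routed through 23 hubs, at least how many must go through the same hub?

The 122 packages fall into 23 hubs.
If each of the 23 hubs held at most 5, the total would be at most 23 × 5 = 115 < 122, a contradiction.
So at least one holds ⌈122/23⌉ = 6.

6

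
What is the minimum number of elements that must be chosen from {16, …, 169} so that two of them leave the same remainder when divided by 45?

Group the integers by remainder mod 45; there are 45 residue classes, each nonempty in this range.
Choosing one from each class (45 integers) avoids any shared remainder.
One more choice must repeat a class, so two differ by a multiple of 45. Hence 45 + 1 = 46.

46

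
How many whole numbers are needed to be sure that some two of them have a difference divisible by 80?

81

Use the pigeonhole principle on residue classes: two integers differ by a multiple of 80 exactly when they share a remainder mod 80.
There are 80 residue classes mod 80, so 80 integers can all lie in distinct classes.
One more integer must repeat a residue, giving a difference divisible by 80. So n = 80 + 1 = 81.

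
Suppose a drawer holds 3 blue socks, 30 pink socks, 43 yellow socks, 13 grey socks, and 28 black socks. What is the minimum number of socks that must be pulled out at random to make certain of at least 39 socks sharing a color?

In the worst case we take at most 38 of each color, but all 3 blue, all 30 pink, all 13 grey, and all 28 black (fewer than 38), giving 3 + 30 + 38 + 13 + 28 = 112.
One more sock then forces some color to 39, so 112 + 1 = 113.

113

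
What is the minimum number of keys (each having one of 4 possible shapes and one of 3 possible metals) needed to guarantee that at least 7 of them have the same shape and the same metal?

There are 4 × 3 = 12 (shape, metal) combinations acting as pigeonholes.
With 12 × 6 = 72 keys we could place exactly 6 in each, with no (shape, metal) pair reaching 7.
One more forces some (shape, metal) pair to hold 7, so 72 + 1 = 73.

73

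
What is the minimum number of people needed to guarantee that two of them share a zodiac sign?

There are 12 zodiac signs acting as pigeonholes.
With 12 people we could place one in each, avoiding any repeat.
One more forces some class to hold 2, so 12 + 1 = 13.

13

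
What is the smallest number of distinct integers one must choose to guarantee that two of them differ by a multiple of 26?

Use the pigeonhole principle on residue classes: two integers differ by a multiple of 26 exactly when they share a remainder mod 26.
There are 26 residue classes mod 26, so 26 integers can all lie in distinct classes.
One more integer must repeat a residue, giving a difference divisible by 26. So n = 26 + 1 = 27.

27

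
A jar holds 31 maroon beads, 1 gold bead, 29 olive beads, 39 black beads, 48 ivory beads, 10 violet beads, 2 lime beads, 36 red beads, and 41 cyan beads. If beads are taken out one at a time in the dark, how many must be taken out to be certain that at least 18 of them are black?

The worst case draws every non-black bead first: 31 + 1 + 29 + 48 + 10 + 2 + 36 + 41 = 198.
The next 18 draws are then forced to be black, giving 198 + 18 = 216.

216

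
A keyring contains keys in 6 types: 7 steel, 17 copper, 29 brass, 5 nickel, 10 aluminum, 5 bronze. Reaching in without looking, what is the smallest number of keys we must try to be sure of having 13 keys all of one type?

52

In the worst case we take at most 12 of each type, but all 7 steel, all 5 nickel, all 10 aluminum, and all 5 bronze (fewer than 12), giving 7 + 12 + 12 + 5 + 10 + 5 = 51.
One more key then forces some type to 13, so 51 + 1 = 52.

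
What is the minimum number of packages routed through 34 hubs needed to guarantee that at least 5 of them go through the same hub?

137

There are 34 hubs acting as pigeonholes.
With 34 × 4 = 136 packages we could place exactly 4 in each, with no class reaching 5.
One more forces some class to hold 5, so 136 + 1 = 137.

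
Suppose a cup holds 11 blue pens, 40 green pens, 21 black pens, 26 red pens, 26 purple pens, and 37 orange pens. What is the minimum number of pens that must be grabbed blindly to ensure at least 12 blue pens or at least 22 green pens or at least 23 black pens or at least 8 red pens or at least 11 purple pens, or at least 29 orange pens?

99

The worst case stops just short of every target: 11 blue, 21 green, all 21 black, 7 red, 10 purple, 28 orange — 11 + 21 + 21 + 7 + 10 + 28 = 98 pens.
One more pen must push some ink color to its target, so 98 + 1 = 99.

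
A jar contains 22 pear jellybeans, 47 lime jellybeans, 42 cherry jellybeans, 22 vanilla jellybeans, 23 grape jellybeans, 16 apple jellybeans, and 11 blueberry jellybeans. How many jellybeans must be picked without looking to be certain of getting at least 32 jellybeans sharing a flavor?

In the worst case we take at most 31 of each flavor, but all 22 pear, all 22 vanilla, all 23 grape, all 16 apple, and all 11 blueberry (fewer than 31), giving 22 + 31 + 31 + 22 + 23 + 16 + 11 = 156.
One more jellybean then forces some flavor to 32, so 156 + 1 = 157.

157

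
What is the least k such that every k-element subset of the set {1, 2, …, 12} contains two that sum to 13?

Partition {1, …, 12} into 6 pairs: {1,12}, {2,11}, …, {6,7}.
Choosing 6 integers — say the integers 1 through 6 — takes one from each pair and avoids the property.
Choosing 7 forces two into the same pair by pigeonhole, and those sum to 13. So 7.

7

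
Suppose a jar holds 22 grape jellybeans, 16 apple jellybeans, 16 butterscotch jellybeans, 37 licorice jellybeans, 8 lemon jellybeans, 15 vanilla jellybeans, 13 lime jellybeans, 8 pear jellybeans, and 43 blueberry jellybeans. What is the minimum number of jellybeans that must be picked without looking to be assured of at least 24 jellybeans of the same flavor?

In the worst case we take at most 23 of each flavor, but all 22 grape, all 16 apple, all 16 butterscotch, all 8 lemon, all 15 vanilla, all 13 lime, and all 8 pear (fewer than 23), giving 22 + 16 + 16 + 23 + 8 + 15 + 13 + 8 + 23 = 144.
One more jellybean then forces some flavor to 24, so 144 + 1 = 145.

145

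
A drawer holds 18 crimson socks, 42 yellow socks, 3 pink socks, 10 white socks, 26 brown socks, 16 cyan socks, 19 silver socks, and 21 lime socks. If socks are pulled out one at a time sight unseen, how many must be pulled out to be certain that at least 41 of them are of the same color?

Treat the 8 colors as pigeonholes.
In the worst case we take at most 40 of each color, but all 18 crimson, all 3 pink, all 10 white, all 26 brown, all 16 cyan, all 19 silver, and all 21 lime (fewer than 40), giving 18 + 40 + 3 + 10 + 26 + 16 + 19 + 21 = 153.
One more sock then forces some color to 41, so 153 + 1 = 154.

154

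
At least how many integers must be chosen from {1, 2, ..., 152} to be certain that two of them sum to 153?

77

Partition {1, …, 152} into 76 pairs: {1,152}, {2,151}, …, {76,77}.
Choosing 76 integers — say the integers 1 through 76 — takes one from each pair and avoids the property.
Choosing 77 forces two into the same pair by pigeonhole, and those sum to 153. So 77.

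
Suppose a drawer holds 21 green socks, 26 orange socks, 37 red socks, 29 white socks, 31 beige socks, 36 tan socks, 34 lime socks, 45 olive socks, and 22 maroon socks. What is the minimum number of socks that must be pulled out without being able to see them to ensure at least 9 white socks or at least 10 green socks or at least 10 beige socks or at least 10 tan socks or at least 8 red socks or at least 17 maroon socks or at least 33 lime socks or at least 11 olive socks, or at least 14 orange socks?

The worst case stops just short of every target: 9 green, 13 orange, 7 red, 8 white, 9 beige, 9 tan, 32 lime, 10 olive, 16 maroon — 9 + 13 + 7 + 8 + 9 + 9 + 32 + 10 + 16 = 113 socks.
One more sock must push some color to its target, so 113 + 1 = 114.

114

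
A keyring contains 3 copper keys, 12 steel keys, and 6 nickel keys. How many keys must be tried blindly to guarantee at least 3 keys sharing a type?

7

The worst case takes 2 keys of each type without reaching 3 of any: 3 × 2 = 6.
The next key must bring some type to 3, so 6 + 1 = 7.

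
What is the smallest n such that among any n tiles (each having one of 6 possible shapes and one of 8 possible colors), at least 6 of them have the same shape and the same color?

241

There are 6 × 8 = 48 (shape, color) combinations acting as pigeonholes.
With 48 × 5 = 240 tiles we could place exactly 5 in each, with no (shape, color) pair reaching 6.
One more forces some (shape, color) pair to hold 6, so 240 + 1 = 241.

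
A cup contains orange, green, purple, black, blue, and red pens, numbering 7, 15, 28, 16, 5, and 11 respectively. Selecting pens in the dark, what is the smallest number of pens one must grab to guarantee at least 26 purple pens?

The worst case draws every non-purple pen first: 7 + 15 + 16 + 5 + 11 = 54.
The next 26 draws are then forced to be purple, giving 54 + 26 = 80.

80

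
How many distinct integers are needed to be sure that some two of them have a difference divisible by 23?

Two integers differ by a multiple of 23 exactly when they share a remainder mod 23.
There are 23 residue classes mod 23, so 23 integers can all lie in distinct classes.
One more integer must repeat a residue, giving a difference divisible by 23. So n = 23 + 1 = 24.

24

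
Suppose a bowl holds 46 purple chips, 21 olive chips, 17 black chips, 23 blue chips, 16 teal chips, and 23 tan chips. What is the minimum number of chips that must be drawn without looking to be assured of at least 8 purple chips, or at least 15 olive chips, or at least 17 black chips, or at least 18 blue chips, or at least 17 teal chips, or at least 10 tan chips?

80

Each of the 6 colors has its own threshold; avoid all of them simultaneously.
The worst case stops just short of every target: 7 purple, 14 olive, 16 black, 17 blue, 16 teal, 9 tan — 7 + 14 + 16 + 17 + 16 + 9 = 79 chips.
One more chip must push some color to its target, so 79 + 1 = 80.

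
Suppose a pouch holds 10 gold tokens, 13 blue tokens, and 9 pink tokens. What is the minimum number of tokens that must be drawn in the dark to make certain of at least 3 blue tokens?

22

To avoid blue tokens as long as possible, exhaust the other 2 colors first.
The worst case draws every non-blue token first: 10 + 9 = 19.
The next 3 draws are then forced to be blue, giving 19 + 3 = 22.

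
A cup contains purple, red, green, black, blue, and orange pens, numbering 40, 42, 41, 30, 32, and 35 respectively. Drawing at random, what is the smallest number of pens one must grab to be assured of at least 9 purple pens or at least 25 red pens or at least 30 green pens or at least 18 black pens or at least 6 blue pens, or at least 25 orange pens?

108

Each of the 6 ink colors has its own threshold; avoid all of them simultaneously.
The worst case stops just short of every target: 8 purple, 24 red, 29 green, 17 black, 5 blue, 24 orange — 8 + 24 + 29 + 17 + 5 + 24 = 107 pens.
One more pen must push some ink color to its target, so 107 + 1 = 108.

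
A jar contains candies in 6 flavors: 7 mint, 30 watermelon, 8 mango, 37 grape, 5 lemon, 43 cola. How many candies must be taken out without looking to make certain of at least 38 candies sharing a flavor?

125

In the worst case we take at most 37 of each flavor, but all 7 mint, all 30 watermelon, all 8 mango, and all 5 lemon (fewer than 37), giving 7 + 30 + 8 + 37 + 5 + 37 = 124.
One more candy then forces some flavor to 38, so 124 + 1 = 125.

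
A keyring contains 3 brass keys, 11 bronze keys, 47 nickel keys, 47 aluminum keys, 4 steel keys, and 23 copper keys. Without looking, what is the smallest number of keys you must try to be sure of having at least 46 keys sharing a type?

132

In the worst case we take at most 45 of each type, but all 3 brass, all 11 bronze, all 4 steel, and all 23 copper (fewer than 45), giving 3 + 11 + 45 + 45 + 4 + 23 = 131.
One more key then forces some type to 46, so 131 + 1 = 132.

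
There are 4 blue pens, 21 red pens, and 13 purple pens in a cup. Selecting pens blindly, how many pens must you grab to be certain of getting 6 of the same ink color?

In the worst case we take at most 5 of each ink color, but all 4 blue (fewer than 5), giving 4 + 5 + 5 = 14.
One more pen then forces some ink color to 6, so 14 + 1 = 15.

15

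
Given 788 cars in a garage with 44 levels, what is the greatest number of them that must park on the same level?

If each of the 44 levels held at most 17, the total would be at most 44 × 17 = 748 < 788, a contradiction.
So at least one holds ⌈788/44⌉ = 18.

18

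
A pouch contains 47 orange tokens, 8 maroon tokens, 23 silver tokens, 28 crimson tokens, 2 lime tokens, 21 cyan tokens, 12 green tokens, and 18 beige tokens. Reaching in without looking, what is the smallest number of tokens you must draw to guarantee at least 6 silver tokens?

142

The worst case draws every non-silver token first: 47 + 8 + 28 + 2 + 21 + 12 + 18 = 136.
The next 6 draws are then forced to be silver, giving 136 + 6 = 142.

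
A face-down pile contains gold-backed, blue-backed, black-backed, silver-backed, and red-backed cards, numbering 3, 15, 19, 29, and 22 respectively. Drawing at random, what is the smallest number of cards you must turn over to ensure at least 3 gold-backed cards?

88

The worst case draws every non-gold-backed card first: 15 + 19 + 29 + 22 = 85.
The next 3 draws are then forced to be gold-backed, giving 85 + 3 = 88.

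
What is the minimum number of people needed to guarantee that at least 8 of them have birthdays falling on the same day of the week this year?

50

There are 7 days of the week acting as pigeonholes.
With 7 × 7 = 49 people we could place exactly 7 in each, with no class reaching 8.
One more forces some class to hold 8, so 49 + 1 = 50.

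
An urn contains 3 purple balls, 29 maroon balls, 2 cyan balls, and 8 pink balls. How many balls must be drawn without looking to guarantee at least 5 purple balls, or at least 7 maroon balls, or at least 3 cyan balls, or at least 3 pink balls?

The worst case stops just short of every target: all 3 purple, 6 maroon, 2 cyan, 2 pink — 3 + 6 + 2 + 2 = 13 balls.
One more ball must push some color to its target, so 13 + 1 = 14.

14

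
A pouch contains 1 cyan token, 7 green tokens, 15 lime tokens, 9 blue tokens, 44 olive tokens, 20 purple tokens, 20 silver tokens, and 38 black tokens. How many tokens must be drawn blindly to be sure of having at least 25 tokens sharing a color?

Treat the 8 colors as pigeonholes.
In the worst case we take at most 24 of each color, but all 1 cyan, all 7 green, all 15 lime, all 9 blue, all 20 purple, and all 20 silver (fewer than 24), giving 1 + 7 + 15 + 9 + 24 + 20 + 20 + 24 = 120.
One more token then forces some color to 25, so 120 + 1 = 121.

121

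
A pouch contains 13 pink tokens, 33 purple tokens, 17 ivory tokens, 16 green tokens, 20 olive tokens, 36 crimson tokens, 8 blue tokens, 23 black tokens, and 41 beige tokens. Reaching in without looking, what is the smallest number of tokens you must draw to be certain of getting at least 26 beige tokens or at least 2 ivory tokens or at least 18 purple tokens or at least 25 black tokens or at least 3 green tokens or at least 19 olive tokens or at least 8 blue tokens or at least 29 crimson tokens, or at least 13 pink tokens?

134

Each of the 9 colors has its own threshold; avoid all of them simultaneously.
The worst case stops just short of every target: 12 pink, 17 purple, 1 ivory, 2 green, 18 olive, 28 crimson, 7 blue, all 23 black, 25 beige — 12 + 17 + 1 + 2 + 18 + 28 + 7 + 23 + 25 = 133 tokens.
One more token must push some color to its target, so 133 + 1 = 134.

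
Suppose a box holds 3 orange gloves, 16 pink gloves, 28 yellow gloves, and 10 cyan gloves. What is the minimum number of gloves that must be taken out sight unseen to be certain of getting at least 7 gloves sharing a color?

In the worst case we take at most 6 of each color, but all 3 orange (fewer than 6), giving 3 + 6 + 6 + 6 = 21.
One more glove then forces some color to 7, so 21 + 1 = 22.

22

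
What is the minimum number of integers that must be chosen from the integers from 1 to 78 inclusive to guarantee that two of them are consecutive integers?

40

Partition {1, …, 78} into 39 pairs: {1,2}, {3,4}, …, {77,78}.
Choosing 39 integers — say the 39 even numbers 2, 4, …, 78 — takes one from each pair and avoids the property.
Choosing 40 forces two into the same pair by pigeonhole, and those are consecutive. So 40.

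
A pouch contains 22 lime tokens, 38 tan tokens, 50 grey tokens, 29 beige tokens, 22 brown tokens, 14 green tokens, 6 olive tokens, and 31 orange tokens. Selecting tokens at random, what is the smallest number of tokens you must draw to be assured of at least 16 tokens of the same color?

111

Treat the 8 colors as pigeonholes.
In the worst case we take at most 15 of each color, but all 14 green and all 6 olive (fewer than 15), giving 15 + 15 + 15 + 15 + 15 + 14 + 6 + 15 = 110.
One more token then forces some color to 16, so 110 + 1 = 111.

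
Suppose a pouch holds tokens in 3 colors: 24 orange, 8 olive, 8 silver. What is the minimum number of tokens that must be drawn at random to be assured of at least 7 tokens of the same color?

19

The worst case takes 6 tokens of each color without reaching 7 of any: 3 × 6 = 18.
The next token must bring some color to 7, so 18 + 1 = 19.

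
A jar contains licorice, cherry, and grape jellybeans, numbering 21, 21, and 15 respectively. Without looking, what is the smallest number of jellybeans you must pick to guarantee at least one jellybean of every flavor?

The hardest flavor to obtain is grape: we could draw every other jellybean first — 57 − 15 = 42 jellybeans — without a single grape one.
The next draw must be grape, so 42 + 1 = 43.

43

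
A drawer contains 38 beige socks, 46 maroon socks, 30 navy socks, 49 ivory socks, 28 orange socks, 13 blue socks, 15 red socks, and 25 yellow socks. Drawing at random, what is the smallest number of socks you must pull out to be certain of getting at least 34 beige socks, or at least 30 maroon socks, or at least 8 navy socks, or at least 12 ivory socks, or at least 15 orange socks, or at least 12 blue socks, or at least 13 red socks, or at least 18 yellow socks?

The worst case stops just short of every target: 33 beige, 29 maroon, 7 navy, 11 ivory, 14 orange, 11 blue, 12 red, 17 yellow — 33 + 29 + 7 + 11 + 14 + 11 + 12 + 17 = 134 socks.
One more sock must push some color to its target, so 134 + 1 = 135.

135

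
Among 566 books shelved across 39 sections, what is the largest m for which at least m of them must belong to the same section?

If each of the 39 sections held at most 14, the total would be at most 39 × 14 = 546 < 566, a contradiction.
So at least one holds ⌈566/39⌉ = 15.

15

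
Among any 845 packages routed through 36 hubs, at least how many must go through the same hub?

24

The 845 packages fall into 36 hubs.
If each of the 36 hubs held at most 23, the total would be at most 36 × 23 = 828 < 845, a contradiction.
So at least one holds ⌈845/36⌉ = 24.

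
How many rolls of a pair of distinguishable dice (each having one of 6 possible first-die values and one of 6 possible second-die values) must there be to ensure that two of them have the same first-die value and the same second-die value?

37

There are 6 × 6 = 36 (first-die value, second-die value) combinations acting as pigeonholes.
With 36 rolls of a pair of distinguishable dice we could place one in each, avoiding any repeat.
One more forces some (first-die value, second-die value) pair to hold 2, so 36 + 1 = 37.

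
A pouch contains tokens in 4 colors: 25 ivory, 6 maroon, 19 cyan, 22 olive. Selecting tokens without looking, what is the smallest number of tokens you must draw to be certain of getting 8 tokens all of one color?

Treat the 4 colors as pigeonholes.
In the worst case we take at most 7 of each color, but all 6 maroon (fewer than 7), giving 7 + 6 + 7 + 7 = 27.
One more token then forces some color to 8, so 27 + 1 = 28.

28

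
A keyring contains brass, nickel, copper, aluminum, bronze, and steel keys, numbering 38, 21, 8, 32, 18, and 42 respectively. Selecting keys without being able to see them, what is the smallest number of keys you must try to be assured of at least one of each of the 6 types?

152

The hardest type to obtain is copper: we could draw every other key first — 159 − 8 = 151 keys — without a single copper one.
The next draw must be copper, so 151 + 1 = 152.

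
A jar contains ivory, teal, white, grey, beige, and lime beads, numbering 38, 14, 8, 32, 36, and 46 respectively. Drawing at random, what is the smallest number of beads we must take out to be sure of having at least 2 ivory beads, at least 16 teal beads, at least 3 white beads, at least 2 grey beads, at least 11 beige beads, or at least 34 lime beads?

Each of the 6 colors has its own threshold; avoid all of them simultaneously.
The worst case stops just short of every target: 1 ivory, all 14 teal, 2 white, 1 grey, 10 beige, 33 lime — 1 + 14 + 2 + 1 + 10 + 33 = 61 beads.
One more bead must push some color to its target, so 61 + 1 = 62.

62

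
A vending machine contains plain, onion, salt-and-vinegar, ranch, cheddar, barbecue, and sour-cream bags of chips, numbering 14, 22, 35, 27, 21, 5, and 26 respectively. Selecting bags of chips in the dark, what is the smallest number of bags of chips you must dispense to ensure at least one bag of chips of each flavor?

146

The hardest flavor to obtain is barbecue: we could draw every other bag of chips first — 150 − 5 = 145 bags of chips — without a single barbecue one.
The next draw must be barbecue, so 145 + 1 = 146.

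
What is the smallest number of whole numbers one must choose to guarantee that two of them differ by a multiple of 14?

Use the pigeonhole principle on residue classes: two integers differ by a multiple of 14 exactly when they share a remainder mod 14.
There are 14 residue classes mod 14, so 14 integers can all lie in distinct classes.
One more integer must repeat a residue, giving a difference divisible by 14. So n = 14 + 1 = 15.

15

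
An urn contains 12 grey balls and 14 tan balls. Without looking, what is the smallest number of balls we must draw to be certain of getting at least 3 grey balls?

To avoid grey balls as long as possible, exhaust the other 1 color first.
The worst case draws every non-grey ball first: 14.
The next 3 draws are then forced to be grey, giving 14 + 3 = 17.

17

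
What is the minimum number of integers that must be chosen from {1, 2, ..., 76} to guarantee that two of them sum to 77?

39

Partition {1, …, 76} into 38 pairs: {1,76}, {2,75}, …, {38,39}.
Choosing 38 integers — say the integers 1 through 38 — takes one from each pair and avoids the property.
Choosing 39 forces two into the same pair by pigeonhole, and those sum to 77. So 39.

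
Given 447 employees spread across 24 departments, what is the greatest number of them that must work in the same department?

19

If each of the 24 departments held at most 18, the total would be at most 24 × 18 = 432 < 447, a contradiction.
So at least one holds ⌈447/24⌉ = 19.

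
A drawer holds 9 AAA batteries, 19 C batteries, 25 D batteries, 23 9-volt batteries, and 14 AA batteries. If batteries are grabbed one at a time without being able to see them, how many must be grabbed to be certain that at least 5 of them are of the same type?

21

Treat the 5 types as pigeonholes.
The worst case takes 4 batteries of each type without reaching 5 of any: 5 × 4 = 20.
The next battery must bring some type to 5, so 20 + 1 = 21.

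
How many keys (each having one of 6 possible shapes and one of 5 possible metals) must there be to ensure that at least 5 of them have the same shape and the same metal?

121

There are 6 × 5 = 30 (shape, metal) combinations acting as pigeonholes.
With 30 × 4 = 120 keys we could place exactly 4 in each, with no (shape, metal) pair reaching 5.
One more forces some (shape, metal) pair to hold 5, so 120 + 1 = 121.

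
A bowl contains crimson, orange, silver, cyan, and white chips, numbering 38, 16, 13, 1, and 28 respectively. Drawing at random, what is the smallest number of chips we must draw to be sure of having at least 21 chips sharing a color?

71

In the worst case we take at most 20 of each color, but all 16 orange, all 13 silver, and all 1 cyan (fewer than 20), giving 20 + 16 + 13 + 1 + 20 = 70.
One more chip then forces some color to 21, so 70 + 1 = 71.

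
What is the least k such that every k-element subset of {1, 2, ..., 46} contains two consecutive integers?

Partition {1, …, 46} into 23 pairs: {1,2}, {3,4}, …, {45,46}.
Choosing 23 integers — say the 23 even numbers 2, 4, …, 46 — takes one from each pair and avoids the property.
Choosing 24 forces two into the same pair by pigeonhole, and those are consecutive. So 24.

24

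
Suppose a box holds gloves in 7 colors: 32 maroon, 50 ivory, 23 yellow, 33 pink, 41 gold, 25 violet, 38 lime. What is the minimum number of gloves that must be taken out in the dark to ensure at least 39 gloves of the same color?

228

Treat the 7 colors as pigeonholes.
In the worst case we take at most 38 of each color, but all 32 maroon, all 23 yellow, all 33 pink, and all 25 violet (fewer than 38), giving 32 + 38 + 23 + 33 + 38 + 25 + 38 = 227.
One more glove then forces some color to 39, so 227 + 1 = 228.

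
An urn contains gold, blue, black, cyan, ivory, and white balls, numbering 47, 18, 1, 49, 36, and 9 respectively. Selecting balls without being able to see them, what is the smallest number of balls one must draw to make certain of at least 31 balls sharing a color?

In the worst case we take at most 30 of each color, but all 18 blue, all 1 black, and all 9 white (fewer than 30), giving 30 + 18 + 1 + 30 + 30 + 9 = 118.
One more ball then forces some color to 31, so 118 + 1 = 119.

119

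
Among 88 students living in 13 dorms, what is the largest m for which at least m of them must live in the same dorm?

If each of the 13 dorms held at most 6, the total would be at most 13 × 6 = 78 < 88, a contradiction.
So at least one holds ⌈88/13⌉ = 7.

7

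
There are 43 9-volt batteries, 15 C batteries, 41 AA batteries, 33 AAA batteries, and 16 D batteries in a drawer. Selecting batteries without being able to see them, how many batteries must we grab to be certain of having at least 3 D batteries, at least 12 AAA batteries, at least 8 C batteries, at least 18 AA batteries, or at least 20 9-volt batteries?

Each of the 5 types has its own threshold; avoid all of them simultaneously.
The worst case stops just short of every target: 19 9-volt, 7 C, 17 AA, 11 AAA, 2 D — 19 + 7 + 17 + 11 + 2 = 56 batteries.
One more battery must push some type to its target, so 56 + 1 = 57.

57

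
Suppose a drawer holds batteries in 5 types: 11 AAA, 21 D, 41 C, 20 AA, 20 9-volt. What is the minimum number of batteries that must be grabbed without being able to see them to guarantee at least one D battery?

93

To avoid D batteries as long as possible, exhaust the other 4 types first.
The worst case draws every non-D battery first: 11 + 41 + 20 + 20 = 92.
The next draw is then forced to be D, giving 92 + 1 = 93.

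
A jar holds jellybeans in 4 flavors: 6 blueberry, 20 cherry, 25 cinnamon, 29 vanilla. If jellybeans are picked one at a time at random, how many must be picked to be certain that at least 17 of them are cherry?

The worst case draws every non-cherry jellybean first: 6 + 25 + 29 = 60.
The next 17 draws are then forced to be cherry, giving 60 + 17 = 77.

77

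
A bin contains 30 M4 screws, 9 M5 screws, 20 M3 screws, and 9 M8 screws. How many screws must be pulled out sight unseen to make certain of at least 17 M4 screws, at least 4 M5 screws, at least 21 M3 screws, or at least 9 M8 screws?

The worst case stops just short of every target: 16 M4, 3 M5, 20 M3, 8 M8 — 16 + 3 + 20 + 8 = 47 screws.
One more screw must push some size to its target, so 47 + 1 = 48.

48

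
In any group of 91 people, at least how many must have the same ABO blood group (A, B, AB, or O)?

23

The 91 people fall into 4 ABO blood groups.
If each of the 4 ABO blood groups held at most 22, the total would be at most 4 × 22 = 88 < 91, a contradiction.
So at least one holds ⌈91/4⌉ = 23.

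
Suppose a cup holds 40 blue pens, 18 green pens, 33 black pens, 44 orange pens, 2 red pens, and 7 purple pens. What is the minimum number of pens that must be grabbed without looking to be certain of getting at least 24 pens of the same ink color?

In the worst case we take at most 23 of each ink color, but all 18 green, all 2 red, and all 7 purple (fewer than 23), giving 23 + 18 + 23 + 23 + 2 + 7 = 96.
One more pen then forces some ink color to 24, so 96 + 1 = 97.

97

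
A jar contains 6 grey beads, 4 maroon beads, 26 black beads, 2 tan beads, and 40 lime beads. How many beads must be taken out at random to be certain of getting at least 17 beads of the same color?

In the worst case we take at most 16 of each color, but all 6 grey, all 4 maroon, and all 2 tan (fewer than 16), giving 6 + 4 + 16 + 2 + 16 = 44.
One more bead then forces some color to 17, so 44 + 1 = 45.

45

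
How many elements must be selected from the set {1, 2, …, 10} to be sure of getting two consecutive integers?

Partition {1, …, 10} into 5 pairs: {1,2}, {3,4}, …, {9,10}.
Choosing 5 integers — say the 5 even numbers 2, 4, …, 10 — takes one from each pair and avoids the property.
Choosing 6 forces two into the same pair by pigeonhole, and those are consecutive. So 6.

6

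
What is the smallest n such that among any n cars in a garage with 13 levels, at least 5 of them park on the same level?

There are 13 levels acting as pigeonholes.
With 13 × 4 = 52 cars we could place exactly 4 in each, with no class reaching 5.
One more forces some class to hold 5, so 52 + 1 = 53.

53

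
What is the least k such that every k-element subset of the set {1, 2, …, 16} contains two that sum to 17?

Partition {1, …, 16} into 8 pairs: {1,16}, {2,15}, …, {8,9}.
Choosing 8 integers — say the integers 1 through 8 — takes one from each pair and avoids the property.
Choosing 9 forces two into the same pair by pigeonhole, and those sum to 17. So 9.

9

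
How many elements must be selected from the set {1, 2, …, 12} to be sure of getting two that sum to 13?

Partition {1, …, 12} into 6 pairs: {1,12}, {2,11}, …, {6,7}.
Choosing 6 integers — say the integers 1 through 6 — takes one from each pair and avoids the property.
Choosing 7 forces two into the same pair by pigeonhole, and those sum to 13. So 7.

7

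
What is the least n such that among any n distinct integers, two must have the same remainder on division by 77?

Use the pigeonhole principle on residue classes: two integers differ by a multiple of 77 exactly when they share a remainder mod 77.
There are 77 residue classes mod 77, so 77 integers can all lie in distinct classes.
One more integer must repeat a residue, giving a difference divisible by 77. So n = 77 + 1 = 78.

78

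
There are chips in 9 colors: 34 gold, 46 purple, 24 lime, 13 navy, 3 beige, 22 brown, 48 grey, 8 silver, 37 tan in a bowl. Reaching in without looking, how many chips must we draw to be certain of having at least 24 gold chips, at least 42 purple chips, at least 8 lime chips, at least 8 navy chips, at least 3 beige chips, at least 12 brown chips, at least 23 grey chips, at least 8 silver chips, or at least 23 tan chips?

The worst case stops just short of every target: 23 gold, 41 purple, 7 lime, 7 navy, 2 beige, 11 brown, 22 grey, 7 silver, 22 tan — 23 + 41 + 7 + 7 + 2 + 11 + 22 + 7 + 22 = 142 chips.
One more chip must push some color to its target, so 142 + 1 = 143.

143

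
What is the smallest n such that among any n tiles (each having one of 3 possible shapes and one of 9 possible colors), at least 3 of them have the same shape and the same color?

55

There are 3 × 9 = 27 (shape, color) combinations acting as pigeonholes.
With 27 × 2 = 54 tiles we could place exactly 2 in each, with no (shape, color) pair reaching 3.
One more forces some (shape, color) pair to hold 3, so 54 + 1 = 55.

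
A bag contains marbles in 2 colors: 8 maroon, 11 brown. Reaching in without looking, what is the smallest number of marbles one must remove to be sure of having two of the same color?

The worst case takes 1 marble of each color without reaching 2 of any: 2 × 1 = 2.
The next marble must bring some color to 2, so 2 + 1 = 3.

3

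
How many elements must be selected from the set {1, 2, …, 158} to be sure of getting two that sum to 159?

Partition {1, …, 158} into 79 pairs: {1,158}, {2,157}, …, {79,80}.
Choosing 79 integers — say the integers 1 through 79 — takes one from each pair and avoids the property.
Choosing 80 forces two into the same pair by pigeonhole, and those sum to 159. So 80.

80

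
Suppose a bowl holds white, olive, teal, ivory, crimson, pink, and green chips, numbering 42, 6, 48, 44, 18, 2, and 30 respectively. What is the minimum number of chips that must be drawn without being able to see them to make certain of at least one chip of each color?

189

The hardest color to obtain is pink: we could draw every other chip first — 190 − 2 = 188 chips — without a single pink one.
The next draw must be pink, so 188 + 1 = 189.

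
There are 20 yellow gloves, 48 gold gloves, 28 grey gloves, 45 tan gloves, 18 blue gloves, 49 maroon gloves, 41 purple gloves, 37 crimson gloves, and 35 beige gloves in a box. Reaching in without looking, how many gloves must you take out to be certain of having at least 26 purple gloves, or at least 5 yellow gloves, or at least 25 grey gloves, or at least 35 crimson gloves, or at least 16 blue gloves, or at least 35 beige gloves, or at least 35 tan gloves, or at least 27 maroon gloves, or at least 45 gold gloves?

241

Each of the 9 colors has its own threshold; avoid all of them simultaneously.
The worst case stops just short of every target: 4 yellow, 44 gold, 24 grey, 34 tan, 15 blue, 26 maroon, 25 purple, 34 crimson, 34 beige — 4 + 44 + 24 + 34 + 15 + 26 + 25 + 34 + 34 = 240 gloves.
One more glove must push some color to its target, so 240 + 1 = 241.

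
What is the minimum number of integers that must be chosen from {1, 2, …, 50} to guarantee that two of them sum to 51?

26

Partition {1, …, 50} into 25 pairs: {1,50}, {2,49}, …, {25,26}.
Choosing 25 integers — say the integers 1 through 25 — takes one from each pair and avoids the property.
Choosing 26 forces two into the same pair by pigeonhole, and those sum to 51. So 26.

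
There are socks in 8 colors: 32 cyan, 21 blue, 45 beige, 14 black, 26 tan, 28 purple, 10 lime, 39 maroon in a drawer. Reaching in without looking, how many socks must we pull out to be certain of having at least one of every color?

The hardest color to obtain is lime: we could draw every other sock first — 215 − 10 = 205 socks — without a single lime one.
The next draw must be lime, so 205 + 1 = 206.

206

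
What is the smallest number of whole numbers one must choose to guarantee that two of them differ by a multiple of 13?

14

Use the pigeonhole principle on residue classes: two integers differ by a multiple of 13 exactly when they share a remainder mod 13.
There are 13 residue classes mod 13, so 13 integers can all lie in distinct classes.
One more integer must repeat a residue, giving a difference divisible by 13. So n = 13 + 1 = 14.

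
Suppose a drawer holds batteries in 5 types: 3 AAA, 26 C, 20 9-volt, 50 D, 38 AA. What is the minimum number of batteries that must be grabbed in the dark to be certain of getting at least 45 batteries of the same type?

In the worst case we take at most 44 of each type, but all 3 AAA, all 26 C, all 20 9-volt, and all 38 AA (fewer than 44), giving 3 + 26 + 20 + 44 + 38 = 131.
One more battery then forces some type to 45, so 131 + 1 = 132.

132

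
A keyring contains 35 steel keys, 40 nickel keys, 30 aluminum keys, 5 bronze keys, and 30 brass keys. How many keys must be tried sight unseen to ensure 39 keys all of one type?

139

In the worst case we take at most 38 of each type, but all 35 steel, all 30 aluminum, all 5 bronze, and all 30 brass (fewer than 38), giving 35 + 38 + 30 + 5 + 30 = 138.
One more key then forces some type to 39, so 138 + 1 = 139.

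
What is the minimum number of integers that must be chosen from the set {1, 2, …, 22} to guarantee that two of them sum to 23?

Partition {1, …, 22} into 11 pairs: {1,22}, {2,21}, …, {11,12}.
Choosing 11 integers — say the integers 1 through 11 — takes one from each pair and avoids the property.
Choosing 12 forces two into the same pair by pigeonhole, and those sum to 23. So 12.

12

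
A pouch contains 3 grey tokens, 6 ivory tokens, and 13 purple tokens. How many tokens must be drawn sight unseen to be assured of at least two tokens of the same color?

4

Treat the 3 colors as pigeonholes.
The worst case takes 1 token of each color without reaching 2 of any: 3 × 1 = 3.
The next token must bring some color to 2, so 3 + 1 = 4.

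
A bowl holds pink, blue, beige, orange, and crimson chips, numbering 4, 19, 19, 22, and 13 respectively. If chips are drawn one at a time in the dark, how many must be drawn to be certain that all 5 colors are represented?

74

The hardest color to obtain is pink: we could draw every other chip first — 77 − 4 = 73 chips — without a single pink one.
The next draw must be pink, so 73 + 1 = 74.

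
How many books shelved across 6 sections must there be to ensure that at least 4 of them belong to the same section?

There are 6 sections acting as pigeonholes.
With 6 × 3 = 18 books we could place exactly 3 in each, with no class reaching 4.
One more forces some class to hold 4, so 18 + 1 = 19.

19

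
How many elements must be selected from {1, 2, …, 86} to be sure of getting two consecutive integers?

44

Partition {1, …, 86} into 43 pairs: {1,2}, {3,4}, …, {85,86}.
Choosing 43 integers — say the 43 even numbers 2, 4, …, 86 — takes one from each pair and avoids the property.
Choosing 44 forces two into the same pair by pigeonhole, and those are consecutive. So 44.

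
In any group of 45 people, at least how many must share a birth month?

4

There are 12 months of the year, which serve as the pigeonholes.
If each of the 12 months of the year held at most 3, the total would be at most 12 × 3 = 36 < 45, a contradiction.
So at least one holds ⌈45/12⌉ = 4.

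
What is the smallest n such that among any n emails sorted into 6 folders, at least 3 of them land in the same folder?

13

There are 6 folders acting as pigeonholes.
With 6 × 2 = 12 emails we could place exactly 2 in each, with no class reaching 3.
One more forces some class to hold 3, so 12 + 1 = 13.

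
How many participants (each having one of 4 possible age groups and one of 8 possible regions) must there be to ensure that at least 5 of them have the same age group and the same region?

129

There are 4 × 8 = 32 (age group, region) combinations acting as pigeonholes.
With 32 × 4 = 128 participants we could place exactly 4 in each, with no (age group, region) pair reaching 5.
One more forces some (age group, region) pair to hold 5, so 128 + 1 = 129.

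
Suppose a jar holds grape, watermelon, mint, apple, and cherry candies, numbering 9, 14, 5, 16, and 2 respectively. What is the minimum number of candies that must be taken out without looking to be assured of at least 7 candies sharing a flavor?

26

In the worst case we take at most 6 of each flavor, but all 5 mint and all 2 cherry (fewer than 6), giving 6 + 6 + 5 + 6 + 2 = 25.
One more candy then forces some flavor to 7, so 25 + 1 = 26.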